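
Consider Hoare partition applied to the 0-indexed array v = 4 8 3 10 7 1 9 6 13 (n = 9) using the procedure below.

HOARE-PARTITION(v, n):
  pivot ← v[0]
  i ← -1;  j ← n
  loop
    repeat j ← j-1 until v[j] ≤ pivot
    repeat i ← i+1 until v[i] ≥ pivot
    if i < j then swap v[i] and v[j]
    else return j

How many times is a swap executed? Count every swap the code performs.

2

pivot=4
j stops at 5 (1), i stops at 0 (4); swap ⇒ 1 8 3 10 7 4 9 6 13
j stops at 2 (3), i stops at 1 (8); swap ⇒ 1 3 8 10 7 4 9 6 13
j stops at 1, i stops at 2; i≥j ⇒ return 1. v=1 3 8 10 7 4 9 6 13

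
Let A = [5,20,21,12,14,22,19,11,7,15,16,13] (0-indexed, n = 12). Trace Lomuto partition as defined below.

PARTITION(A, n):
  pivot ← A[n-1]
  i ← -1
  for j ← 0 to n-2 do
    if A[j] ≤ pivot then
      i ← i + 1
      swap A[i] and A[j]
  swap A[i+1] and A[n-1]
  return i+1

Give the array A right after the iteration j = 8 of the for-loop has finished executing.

pivot = A[11] = 13; i = -1
j=0: A[0]=5 ≤ 13 → i=0, swap A[0],A[0] (no change) → [5,20,21,12,14,22,19,11,7,15,16,13]
j=1: A[1]=20 > 13 → no swap
j=2: A[2]=21 > 13 → no swap
j=3: A[3]=12 ≤ 13 → i=1, swap A[1],A[3] → [5,12,21,20,14,22,19,11,7,15,16,13]
j=4: A[4]=14 > 13 → no swap
j=5: A[5]=22 > 13 → no swap
j=6: A[6]=19 > 13 → no swap
j=7: A[7]=11 ≤ 13 → i=2, swap A[2],A[7] → [5,12,11,20,14,22,19,21,7,15,16,13]
j=8: A[8]=7 ≤ 13 → i=3, swap A[3],A[8] → [5,12,11,7,14,22,19,21,20,15,16,13]
(after j=8) A = [5,12,11,7,14,22,19,21,20,15,16,13]

[5,12,11,7,14,22,19,21,20,15,16,13]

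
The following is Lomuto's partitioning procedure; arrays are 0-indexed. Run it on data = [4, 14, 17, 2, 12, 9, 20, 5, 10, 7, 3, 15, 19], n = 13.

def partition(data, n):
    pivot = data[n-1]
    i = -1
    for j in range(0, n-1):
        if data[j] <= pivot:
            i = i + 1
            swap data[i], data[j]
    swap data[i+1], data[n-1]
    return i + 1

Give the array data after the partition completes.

pivot = data[12] = 19; i = -1
j=0: data[0]=4 ≤ 19 → i=0, swap data[0],data[0] (no change) → [4, 14, 17, 2, 12, 9, 20, 5, 10, 7, 3, 15, 19]
j=1: data[1]=14 ≤ 19 → i=1, swap data[1],data[1] (no change) → [4, 14, 17, 2, 12, 9, 20, 5, 10, 7, 3, 15, 19]
j=2: data[2]=17 ≤ 19 → i=2, swap data[2],data[2] (no change) → [4, 14, 17, 2, 12, 9, 20, 5, 10, 7, 3, 15, 19]
j=3: data[3]=2 ≤ 19 → i=3, swap data[3],data[3] (no change) → [4, 14, 17, 2, 12, 9, 20, 5, 10, 7, 3, 15, 19]
j=4: data[4]=12 ≤ 19 → i=4, swap data[4],data[4] (no change) → [4, 14, 17, 2, 12, 9, 20, 5, 10, 7, 3, 15, 19]
j=5: data[5]=9 ≤ 19 → i=5, swap data[5],data[5] (no change) → [4, 14, 17, 2, 12, 9, 20, 5, 10, 7, 3, 15, 19]
j=6: data[6]=20 > 19 → no swap
j=7: data[7]=5 ≤ 19 → i=6, swap data[6],data[7] → [4, 14, 17, 2, 12, 9, 5, 20, 10, 7, 3, 15, 19]
j=8: data[8]=10 ≤ 19 → i=7, swap data[7],data[8] → [4, 14, 17, 2, 12, 9, 5, 10, 20, 7, 3, 15, 19]
j=9: data[9]=7 ≤ 19 → i=8, swap data[8],data[9] → [4, 14, 17, 2, 12, 9, 5, 10, 7, 20, 3, 15, 19]
j=10: data[10]=3 ≤ 19 → i=9, swap data[9],data[10] → [4, 14, 17, 2, 12, 9, 5, 10, 7, 3, 20, 15, 19]
j=11: data[11]=15 ≤ 19 → i=10, swap data[10],data[11] → [4, 14, 17, 2, 12, 9, 5, 10, 7, 3, 15, 20, 19]
final swap data[11],data[12] → [4, 14, 17, 2, 12, 9, 5, 10, 7, 3, 15, 19, 20]; return 11

[4, 14, 17, 2, 12, 9, 5, 10, 7, 3, 15, 19, 20]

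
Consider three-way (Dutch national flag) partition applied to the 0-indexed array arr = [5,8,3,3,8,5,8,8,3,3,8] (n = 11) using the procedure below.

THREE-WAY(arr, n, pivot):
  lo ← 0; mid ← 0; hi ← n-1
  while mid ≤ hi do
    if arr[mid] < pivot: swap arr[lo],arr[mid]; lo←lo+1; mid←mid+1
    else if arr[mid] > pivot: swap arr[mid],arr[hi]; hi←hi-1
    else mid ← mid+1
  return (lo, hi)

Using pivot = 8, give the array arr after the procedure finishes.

[5,3,3,5,3,3,8,8,8,8,8]

pivot = 8; lo=0, mid=0, hi=10
arr[mid]=5<8: swap arr[0],arr[0]; lo=1,mid=1 → [5,8,3,3,8,5,8,8,3,3,8]
arr[mid]=8=8: mid=2
arr[mid]=3<8: swap arr[1],arr[2]; lo=2,mid=3 → [5,3,8,3,8,5,8,8,3,3,8]
arr[mid]=3<8: swap arr[2],arr[3]; lo=3,mid=4 → [5,3,3,8,8,5,8,8,3,3,8]
arr[mid]=8=8: mid=5
arr[mid]=5<8: swap arr[3],arr[5]; lo=4,mid=6 → [5,3,3,5,8,8,8,8,3,3,8]
arr[mid]=8=8: mid=7
arr[mid]=8=8: mid=8
arr[mid]=3<8: swap arr[4],arr[8]; lo=5,mid=9 → [5,3,3,5,3,8,8,8,8,3,8]
arr[mid]=3<8: swap arr[5],arr[9]; lo=6,mid=10 → [5,3,3,5,3,3,8,8,8,8,8]
arr[mid]=8=8: mid=11
end: lo=6, hi=10; arr = [5,3,3,5,3,3,8,8,8,8,8]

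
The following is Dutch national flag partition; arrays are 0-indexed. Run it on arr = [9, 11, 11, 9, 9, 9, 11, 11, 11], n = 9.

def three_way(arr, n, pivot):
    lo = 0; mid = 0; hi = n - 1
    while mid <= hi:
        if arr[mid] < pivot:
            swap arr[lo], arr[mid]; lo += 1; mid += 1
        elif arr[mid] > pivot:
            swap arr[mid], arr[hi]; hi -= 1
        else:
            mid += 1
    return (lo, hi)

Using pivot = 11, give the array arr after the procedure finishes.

[9, 9, 9, 9, 11, 11, 11, 11, 11]

lo=0 mid=0 hi=8
9<11: swap(0,0), lo=1 mid=1 ⇒ [9, 11, 11, 9, 9, 9, 11, 11, 11]
11=11: mid=2
11=11: mid=3
9<11: swap(1,3), lo=2 mid=4 ⇒ [9, 9, 11, 11, 9, 9, 11, 11, 11]
9<11: swap(2,4), lo=3 mid=5 ⇒ [9, 9, 9, 11, 11, 9, 11, 11, 11]
9<11: swap(3,5), lo=4 mid=6 ⇒ [9, 9, 9, 9, 11, 11, 11, 11, 11]
11=11: mid=7
11=11: mid=8
11=11: mid=9
done. lo=4 hi=8; arr=[9, 9, 9, 9, 11, 11, 11, 11, 11]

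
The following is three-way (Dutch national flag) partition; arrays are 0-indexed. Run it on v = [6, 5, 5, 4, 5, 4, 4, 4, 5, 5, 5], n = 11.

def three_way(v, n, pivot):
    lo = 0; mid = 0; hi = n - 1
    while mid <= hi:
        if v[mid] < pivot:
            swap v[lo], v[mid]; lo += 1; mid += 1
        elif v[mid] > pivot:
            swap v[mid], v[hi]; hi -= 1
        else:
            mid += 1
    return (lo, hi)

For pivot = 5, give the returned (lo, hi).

(4, 9)

pivot = 5; lo=0, mid=0, hi=10
v[mid]=6>5: swap v[0],v[10]; hi=9 → [5, 5, 5, 4, 5, 4, 4, 4, 5, 5, 6]
v[mid]=5=5: mid=1
v[mid]=5=5: mid=2
v[mid]=5=5: mid=3
v[mid]=4<5: swap v[0],v[3]; lo=1,mid=4 → [4, 5, 5, 5, 5, 4, 4, 4, 5, 5, 6]
v[mid]=5=5: mid=5
v[mid]=4<5: swap v[1],v[5]; lo=2,mid=6 → [4, 4, 5, 5, 5, 5, 4, 4, 5, 5, 6]
v[mid]=4<5: swap v[2],v[6]; lo=3,mid=7 → [4, 4, 4, 5, 5, 5, 5, 4, 5, 5, 6]
v[mid]=4<5: swap v[3],v[7]; lo=4,mid=8 → [4, 4, 4, 4, 5, 5, 5, 5, 5, 5, 6]
v[mid]=5=5: mid=9
v[mid]=5=5: mid=10
end: lo=4, hi=9; v = [4, 4, 4, 4, 5, 5, 5, 5, 5, 5, 6]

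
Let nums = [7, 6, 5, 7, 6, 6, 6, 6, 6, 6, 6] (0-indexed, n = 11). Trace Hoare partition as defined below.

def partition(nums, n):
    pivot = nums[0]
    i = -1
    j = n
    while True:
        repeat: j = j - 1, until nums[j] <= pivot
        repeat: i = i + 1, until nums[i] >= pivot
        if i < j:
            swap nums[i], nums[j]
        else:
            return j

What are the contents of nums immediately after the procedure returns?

pivot = nums[0] = 7; i = -1, j = 11
j→10 (nums[10]=6≤7), i→0 (nums[0]=7≥7); i<j, swap → [6, 6, 5, 7, 6, 6, 6, 6, 6, 6, 7]
j→9 (nums[9]=6≤7), i→3 (nums[3]=7≥7); i<j, swap → [6, 6, 5, 6, 6, 6, 6, 6, 6, 7, 7]
j→8, i→9; i≥j, return j=8. nums = [6, 6, 5, 6, 6, 6, 6, 6, 6, 7, 7]

[6, 6, 5, 6, 6, 6, 6, 6, 6, 7, 7]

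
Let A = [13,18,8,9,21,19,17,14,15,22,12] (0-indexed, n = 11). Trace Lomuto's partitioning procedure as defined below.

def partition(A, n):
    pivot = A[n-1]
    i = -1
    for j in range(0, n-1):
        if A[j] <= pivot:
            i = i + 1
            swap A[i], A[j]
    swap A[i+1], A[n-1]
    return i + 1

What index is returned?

pivot = A[10] = 12; i = -1
j=0: A[0]=13 > 12 → no swap
j=1: A[1]=18 > 12 → no swap
j=2: A[2]=8 ≤ 12 → i=0, swap A[0],A[2] → [8,18,13,9,21,19,17,14,15,22,12]
j=3: A[3]=9 ≤ 12 → i=1, swap A[1],A[3] → [8,9,13,18,21,19,17,14,15,22,12]
j=4: A[4]=21 > 12 → no swap
j=5: A[5]=19 > 12 → no swap
j=6: A[6]=17 > 12 → no swap
j=7: A[7]=14 > 12 → no swap
j=8: A[8]=15 > 12 → no swap
j=9: A[9]=22 > 12 → no swap
final swap A[2],A[10] → [8,9,12,18,21,19,17,14,15,22,13]; return 2

2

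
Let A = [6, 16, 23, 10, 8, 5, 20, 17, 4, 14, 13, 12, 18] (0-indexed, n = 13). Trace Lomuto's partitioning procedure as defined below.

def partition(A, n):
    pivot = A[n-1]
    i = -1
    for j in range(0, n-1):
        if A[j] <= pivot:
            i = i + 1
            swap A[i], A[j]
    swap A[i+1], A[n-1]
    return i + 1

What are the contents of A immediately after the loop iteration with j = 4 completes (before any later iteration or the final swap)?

[6, 16, 10, 8, 23, 5, 20, 17, 4, 14, 13, 12, 18]

pivot = A[12] = 18; i = -1
j=0: A[0]=6 ≤ 18 → i=0, swap A[0],A[0] (no change) → [6, 16, 23, 10, 8, 5, 20, 17, 4, 14, 13, 12, 18]
j=1: A[1]=16 ≤ 18 → i=1, swap A[1],A[1] (no change) → [6, 16, 23, 10, 8, 5, 20, 17, 4, 14, 13, 12, 18]
j=2: A[2]=23 > 18 → no swap
j=3: A[3]=10 ≤ 18 → i=2, swap A[2],A[3] → [6, 16, 10, 23, 8, 5, 20, 17, 4, 14, 13, 12, 18]
j=4: A[4]=8 ≤ 18 → i=3, swap A[3],A[4] → [6, 16, 10, 8, 23, 5, 20, 17, 4, 14, 13, 12, 18]
(after j=4) A = [6, 16, 10, 8, 23, 5, 20, 17, 4, 14, 13, 12, 18]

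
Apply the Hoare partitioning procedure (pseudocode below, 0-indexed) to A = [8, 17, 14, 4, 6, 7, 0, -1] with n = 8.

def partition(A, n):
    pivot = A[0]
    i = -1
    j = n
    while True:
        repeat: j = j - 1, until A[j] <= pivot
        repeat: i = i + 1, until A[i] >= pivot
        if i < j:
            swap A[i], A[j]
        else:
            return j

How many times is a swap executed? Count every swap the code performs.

3

pivot=8
j stops at 7 (-1), i stops at 0 (8); swap ⇒ [-1, 17, 14, 4, 6, 7, 0, 8]
j stops at 6 (0), i stops at 1 (17); swap ⇒ [-1, 0, 14, 4, 6, 7, 17, 8]
j stops at 5 (7), i stops at 2 (14); swap ⇒ [-1, 0, 7, 4, 6, 14, 17, 8]
j stops at 4, i stops at 5; i≥j ⇒ return 4. A=[-1, 0, 7, 4, 6, 14, 17, 8]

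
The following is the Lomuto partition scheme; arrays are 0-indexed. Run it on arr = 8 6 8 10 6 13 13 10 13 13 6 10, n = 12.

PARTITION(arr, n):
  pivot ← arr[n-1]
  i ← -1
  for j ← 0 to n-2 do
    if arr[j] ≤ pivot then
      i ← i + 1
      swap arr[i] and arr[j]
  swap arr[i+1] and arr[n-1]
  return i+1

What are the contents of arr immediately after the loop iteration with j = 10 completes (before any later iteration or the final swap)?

8 6 8 10 6 10 6 13 13 13 13 10

pivot=10, i=-1
j=0: 8≤10, i=0, swap(0,0) ⇒ 8 6 8 10 6 13 13 10 13 13 6 10
j=1: 6≤10, i=1, swap(1,1) ⇒ 8 6 8 10 6 13 13 10 13 13 6 10
j=2: 8≤10, i=2, swap(2,2) ⇒ 8 6 8 10 6 13 13 10 13 13 6 10
j=3: 10≤10, i=3, swap(3,3) ⇒ 8 6 8 10 6 13 13 10 13 13 6 10
j=4: 6≤10, i=4, swap(4,4) ⇒ 8 6 8 10 6 13 13 10 13 13 6 10
j=5: 13>10, skip
j=6: 13>10, skip
j=7: 10≤10, i=5, swap(5,7) ⇒ 8 6 8 10 6 10 13 13 13 13 6 10
j=8: 13>10, skip
j=9: 13>10, skip
j=10: 6≤10, i=6, swap(6,10) ⇒ 8 6 8 10 6 10 6 13 13 13 13 10
(after j=10) arr = 8 6 8 10 6 10 6 13 13 13 13 10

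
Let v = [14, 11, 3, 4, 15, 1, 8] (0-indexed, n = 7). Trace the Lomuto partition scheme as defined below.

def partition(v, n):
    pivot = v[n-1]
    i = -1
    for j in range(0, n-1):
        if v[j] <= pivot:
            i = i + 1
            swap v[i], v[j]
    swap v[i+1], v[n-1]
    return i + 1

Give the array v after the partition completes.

[3, 4, 1, 8, 15, 14, 11]

pivot = v[6] = 8; i = -1
j=0: v[0]=14 > 8 → no swap
j=1: v[1]=11 > 8 → no swap
j=2: v[2]=3 ≤ 8 → i=0, swap v[0],v[2] → [3, 11, 14, 4, 15, 1, 8]
j=3: v[3]=4 ≤ 8 → i=1, swap v[1],v[3] → [3, 4, 14, 11, 15, 1, 8]
j=4: v[4]=15 > 8 → no swap
j=5: v[5]=1 ≤ 8 → i=2, swap v[2],v[5] → [3, 4, 1, 11, 15, 14, 8]
final swap v[3],v[6] → [3, 4, 1, 8, 15, 14, 11]; return 3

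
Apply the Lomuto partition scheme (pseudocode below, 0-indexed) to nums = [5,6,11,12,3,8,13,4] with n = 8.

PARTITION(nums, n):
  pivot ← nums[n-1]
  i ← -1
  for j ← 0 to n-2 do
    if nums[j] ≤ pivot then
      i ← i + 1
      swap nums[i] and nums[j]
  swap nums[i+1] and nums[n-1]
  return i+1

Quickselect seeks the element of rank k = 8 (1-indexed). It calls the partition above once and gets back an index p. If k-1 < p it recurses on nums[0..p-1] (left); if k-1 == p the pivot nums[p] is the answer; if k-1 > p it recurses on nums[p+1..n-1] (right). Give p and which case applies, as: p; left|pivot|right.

1; right

pivot=4, i=-1
j=0: 5>4, skip
j=1: 6>4, skip
j=2: 11>4, skip
j=3: 12>4, skip
j=4: 3≤4, i=0, swap(0,4) ⇒ [3,6,11,12,5,8,13,4]
j=5: 8>4, skip
j=6: 13>4, skip
swap(1,7) ⇒ [3,4,11,12,5,8,13,6]; return 1
p = 1; k-1 = 7 > 1 ⇒ right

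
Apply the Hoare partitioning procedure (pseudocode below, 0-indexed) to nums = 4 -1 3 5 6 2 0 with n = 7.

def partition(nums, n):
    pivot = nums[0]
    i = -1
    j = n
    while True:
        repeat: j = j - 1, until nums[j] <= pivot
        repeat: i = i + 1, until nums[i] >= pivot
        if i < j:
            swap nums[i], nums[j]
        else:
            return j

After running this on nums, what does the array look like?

0 -1 3 2 6 5 4

pivot = nums[0] = 4; i = -1, j = 7
j→6 (nums[6]=0≤4), i→0 (nums[0]=4≥4); i<j, swap → 0 -1 3 5 6 2 4
j→5 (nums[5]=2≤4), i→3 (nums[3]=5≥4); i<j, swap → 0 -1 3 2 6 5 4
j→3, i→4; i≥j, return j=3. nums = 0 -1 3 2 6 5 4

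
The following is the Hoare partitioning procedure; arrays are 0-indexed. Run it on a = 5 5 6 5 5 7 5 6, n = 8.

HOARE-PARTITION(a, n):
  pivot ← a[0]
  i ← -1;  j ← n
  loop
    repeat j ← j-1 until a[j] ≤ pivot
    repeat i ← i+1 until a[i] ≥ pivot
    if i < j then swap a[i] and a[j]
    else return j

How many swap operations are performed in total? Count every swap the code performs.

pivot = a[0] = 5; i = -1, j = 8
j→6 (a[6]=5≤5), i→0 (a[0]=5≥5); i<j, swap → 5 5 6 5 5 7 5 6
j→4 (a[4]=5≤5), i→1 (a[1]=5≥5); i<j, swap → 5 5 6 5 5 7 5 6
j→3 (a[3]=5≤5), i→2 (a[2]=6≥5); i<j, swap → 5 5 5 6 5 7 5 6
j→2, i→3; i≥j, return j=2. a = 5 5 5 6 5 7 5 6

3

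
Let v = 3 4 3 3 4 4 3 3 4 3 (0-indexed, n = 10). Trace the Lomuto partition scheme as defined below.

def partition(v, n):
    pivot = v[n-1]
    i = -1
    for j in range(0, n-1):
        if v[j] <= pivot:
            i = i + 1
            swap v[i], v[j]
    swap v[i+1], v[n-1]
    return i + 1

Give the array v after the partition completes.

pivot=3, i=-1
j=0: 3≤3, i=0, swap(0,0) ⇒ 3 4 3 3 4 4 3 3 4 3
j=1: 4>3, skip
j=2: 3≤3, i=1, swap(1,2) ⇒ 3 3 4 3 4 4 3 3 4 3
j=3: 3≤3, i=2, swap(2,3) ⇒ 3 3 3 4 4 4 3 3 4 3
j=4: 4>3, skip
j=5: 4>3, skip
j=6: 3≤3, i=3, swap(3,6) ⇒ 3 3 3 3 4 4 4 3 4 3
j=7: 3≤3, i=4, swap(4,7) ⇒ 3 3 3 3 3 4 4 4 4 3
j=8: 4>3, skip
swap(5,9) ⇒ 3 3 3 3 3 3 4 4 4 4; return 5

3 3 3 3 3 3 4 4 4 4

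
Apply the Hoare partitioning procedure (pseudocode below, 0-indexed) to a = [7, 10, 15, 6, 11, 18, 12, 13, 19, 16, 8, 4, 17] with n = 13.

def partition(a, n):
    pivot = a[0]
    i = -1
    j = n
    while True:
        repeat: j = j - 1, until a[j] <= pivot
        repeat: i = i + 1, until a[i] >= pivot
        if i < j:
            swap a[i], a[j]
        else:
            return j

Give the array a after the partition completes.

pivot = a[0] = 7; i = -1, j = 13
j→11 (a[11]=4≤7), i→0 (a[0]=7≥7); i<j, swap → [4, 10, 15, 6, 11, 18, 12, 13, 19, 16, 8, 7, 17]
j→3 (a[3]=6≤7), i→1 (a[1]=10≥7); i<j, swap → [4, 6, 15, 10, 11, 18, 12, 13, 19, 16, 8, 7, 17]
j→1, i→2; i≥j, return j=1. a = [4, 6, 15, 10, 11, 18, 12, 13, 19, 16, 8, 7, 17]

[4, 6, 15, 10, 11, 18, 12, 13, 19, 16, 8, 7, 17]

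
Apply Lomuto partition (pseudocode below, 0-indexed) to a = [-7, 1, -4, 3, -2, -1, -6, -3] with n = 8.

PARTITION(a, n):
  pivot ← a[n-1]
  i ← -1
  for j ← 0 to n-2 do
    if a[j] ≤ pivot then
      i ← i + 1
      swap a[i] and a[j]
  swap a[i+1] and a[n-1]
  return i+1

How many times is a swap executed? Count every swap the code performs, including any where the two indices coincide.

pivot=-3, i=-1
j=0: -7≤-3, i=0, swap(0,0) ⇒ [-7, 1, -4, 3, -2, -1, -6, -3]
j=1: 1>-3, skip
j=2: -4≤-3, i=1, swap(1,2) ⇒ [-7, -4, 1, 3, -2, -1, -6, -3]
j=3: 3>-3, skip
j=4: -2>-3, skip
j=5: -1>-3, skip
j=6: -6≤-3, i=2, swap(2,6) ⇒ [-7, -4, -6, 3, -2, -1, 1, -3]
swap(3,7) ⇒ [-7, -4, -6, -3, -2, -1, 1, 3]; return 3

4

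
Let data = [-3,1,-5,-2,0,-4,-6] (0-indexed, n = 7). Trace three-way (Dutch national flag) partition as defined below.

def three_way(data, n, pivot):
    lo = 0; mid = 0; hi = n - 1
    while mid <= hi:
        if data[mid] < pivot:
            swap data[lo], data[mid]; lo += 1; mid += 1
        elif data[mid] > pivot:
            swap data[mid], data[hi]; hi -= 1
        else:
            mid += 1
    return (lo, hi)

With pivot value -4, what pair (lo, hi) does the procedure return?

lo=0 mid=0 hi=6
-3>-4: swap(0,6), hi=5 ⇒ [-6,1,-5,-2,0,-4,-3]
-6<-4: swap(0,0), lo=1 mid=1 ⇒ [-6,1,-5,-2,0,-4,-3]
1>-4: swap(1,5), hi=4 ⇒ [-6,-4,-5,-2,0,1,-3]
-4=-4: mid=2
-5<-4: swap(1,2), lo=2 mid=3 ⇒ [-6,-5,-4,-2,0,1,-3]
-2>-4: swap(3,4), hi=3 ⇒ [-6,-5,-4,0,-2,1,-3]
0>-4: swap(3,3), hi=2 ⇒ [-6,-5,-4,0,-2,1,-3]
done. lo=2 hi=2; data=[-6,-5,-4,0,-2,1,-3]

(2, 2)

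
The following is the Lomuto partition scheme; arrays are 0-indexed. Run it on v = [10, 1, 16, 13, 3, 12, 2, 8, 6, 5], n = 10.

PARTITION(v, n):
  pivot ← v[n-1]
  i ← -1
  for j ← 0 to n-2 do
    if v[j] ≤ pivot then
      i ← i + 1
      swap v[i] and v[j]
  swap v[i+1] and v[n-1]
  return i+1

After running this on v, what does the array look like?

[1, 3, 2, 5, 10, 12, 16, 8, 6, 13]

pivot=5, i=-1
j=0: 10>5, skip
j=1: 1≤5, i=0, swap(0,1) ⇒ [1, 10, 16, 13, 3, 12, 2, 8, 6, 5]
j=2: 16>5, skip
j=3: 13>5, skip
j=4: 3≤5, i=1, swap(1,4) ⇒ [1, 3, 16, 13, 10, 12, 2, 8, 6, 5]
j=5: 12>5, skip
j=6: 2≤5, i=2, swap(2,6) ⇒ [1, 3, 2, 13, 10, 12, 16, 8, 6, 5]
j=7: 8>5, skip
j=8: 6>5, skip
swap(3,9) ⇒ [1, 3, 2, 5, 10, 12, 16, 8, 6, 13]; return 3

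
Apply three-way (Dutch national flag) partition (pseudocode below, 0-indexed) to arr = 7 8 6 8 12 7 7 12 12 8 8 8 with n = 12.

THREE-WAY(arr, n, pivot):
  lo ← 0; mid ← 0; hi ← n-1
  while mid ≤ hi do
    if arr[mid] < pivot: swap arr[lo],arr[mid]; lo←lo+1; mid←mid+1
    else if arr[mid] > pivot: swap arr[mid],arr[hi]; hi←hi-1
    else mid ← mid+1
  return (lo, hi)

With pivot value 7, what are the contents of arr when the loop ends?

6 7 7 7 12 8 12 12 8 8 8 8

lo=0 mid=0 hi=11
7=7: mid=1
8>7: swap(1,11), hi=10 ⇒ 7 8 6 8 12 7 7 12 12 8 8 8
8>7: swap(1,10), hi=9 ⇒ 7 8 6 8 12 7 7 12 12 8 8 8
8>7: swap(1,9), hi=8 ⇒ 7 8 6 8 12 7 7 12 12 8 8 8
8>7: swap(1,8), hi=7 ⇒ 7 12 6 8 12 7 7 12 8 8 8 8
12>7: swap(1,7), hi=6 ⇒ 7 12 6 8 12 7 7 12 8 8 8 8
12>7: swap(1,6), hi=5 ⇒ 7 7 6 8 12 7 12 12 8 8 8 8
7=7: mid=2
6<7: swap(0,2), lo=1 mid=3 ⇒ 6 7 7 8 12 7 12 12 8 8 8 8
8>7: swap(3,5), hi=4 ⇒ 6 7 7 7 12 8 12 12 8 8 8 8
7=7: mid=4
12>7: swap(4,4), hi=3 ⇒ 6 7 7 7 12 8 12 12 8 8 8 8
done. lo=1 hi=3; arr=6 7 7 7 12 8 12 12 8 8 8 8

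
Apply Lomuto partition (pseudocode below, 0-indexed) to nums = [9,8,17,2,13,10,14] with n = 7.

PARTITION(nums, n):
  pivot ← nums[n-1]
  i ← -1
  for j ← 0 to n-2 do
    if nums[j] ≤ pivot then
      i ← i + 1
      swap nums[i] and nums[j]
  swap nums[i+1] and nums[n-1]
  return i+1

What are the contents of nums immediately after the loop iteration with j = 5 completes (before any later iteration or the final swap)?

pivot=14, i=-1
j=0: 9≤14, i=0, swap(0,0) ⇒ [9,8,17,2,13,10,14]
j=1: 8≤14, i=1, swap(1,1) ⇒ [9,8,17,2,13,10,14]
j=2: 17>14, skip
j=3: 2≤14, i=2, swap(2,3) ⇒ [9,8,2,17,13,10,14]
j=4: 13≤14, i=3, swap(3,4) ⇒ [9,8,2,13,17,10,14]
j=5: 10≤14, i=4, swap(4,5) ⇒ [9,8,2,13,10,17,14]
(after j=5) nums = [9,8,2,13,10,17,14]

[9,8,2,13,10,17,14]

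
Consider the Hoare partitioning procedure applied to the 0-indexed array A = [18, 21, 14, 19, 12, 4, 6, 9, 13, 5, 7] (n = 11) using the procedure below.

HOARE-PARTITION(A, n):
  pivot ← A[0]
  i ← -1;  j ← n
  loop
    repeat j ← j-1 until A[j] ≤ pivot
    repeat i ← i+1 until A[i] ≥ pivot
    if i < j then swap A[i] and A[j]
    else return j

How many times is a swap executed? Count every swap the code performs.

3

pivot = A[0] = 18; i = -1, j = 11
j→10 (A[10]=7≤18), i→0 (A[0]=18≥18); i<j, swap → [7, 21, 14, 19, 12, 4, 6, 9, 13, 5, 18]
j→9 (A[9]=5≤18), i→1 (A[1]=21≥18); i<j, swap → [7, 5, 14, 19, 12, 4, 6, 9, 13, 21, 18]
j→8 (A[8]=13≤18), i→3 (A[3]=19≥18); i<j, swap → [7, 5, 14, 13, 12, 4, 6, 9, 19, 21, 18]
j→7, i→8; i≥j, return j=7. A = [7, 5, 14, 13, 12, 4, 6, 9, 19, 21, 18]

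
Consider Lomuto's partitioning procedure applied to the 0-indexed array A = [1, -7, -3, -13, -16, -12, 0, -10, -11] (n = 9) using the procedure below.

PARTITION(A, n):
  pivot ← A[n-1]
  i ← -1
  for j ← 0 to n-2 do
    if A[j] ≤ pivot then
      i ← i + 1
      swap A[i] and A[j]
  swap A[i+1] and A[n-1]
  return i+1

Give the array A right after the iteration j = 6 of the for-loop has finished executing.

[-13, -16, -12, 1, -7, -3, 0, -10, -11]

pivot = A[8] = -11; i = -1
j=0: A[0]=1 > -11 → no swap
j=1: A[1]=-7 > -11 → no swap
j=2: A[2]=-3 > -11 → no swap
j=3: A[3]=-13 ≤ -11 → i=0, swap A[0],A[3] → [-13, -7, -3, 1, -16, -12, 0, -10, -11]
j=4: A[4]=-16 ≤ -11 → i=1, swap A[1],A[4] → [-13, -16, -3, 1, -7, -12, 0, -10, -11]
j=5: A[5]=-12 ≤ -11 → i=2, swap A[2],A[5] → [-13, -16, -12, 1, -7, -3, 0, -10, -11]
j=6: A[6]=0 > -11 → no swap
(after j=6) A = [-13, -16, -12, 1, -7, -3, 0, -10, -11]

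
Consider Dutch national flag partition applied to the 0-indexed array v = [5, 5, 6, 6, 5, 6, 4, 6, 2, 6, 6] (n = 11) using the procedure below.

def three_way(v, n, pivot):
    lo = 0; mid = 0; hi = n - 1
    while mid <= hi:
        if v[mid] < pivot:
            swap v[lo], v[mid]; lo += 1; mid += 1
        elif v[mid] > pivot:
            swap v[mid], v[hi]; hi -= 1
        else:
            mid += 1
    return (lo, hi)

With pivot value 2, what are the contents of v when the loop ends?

pivot = 2; lo=0, mid=0, hi=10
v[mid]=5>2: swap v[0],v[10]; hi=9 → [6, 5, 6, 6, 5, 6, 4, 6, 2, 6, 5]
v[mid]=6>2: swap v[0],v[9]; hi=8 → [6, 5, 6, 6, 5, 6, 4, 6, 2, 6, 5]
v[mid]=6>2: swap v[0],v[8]; hi=7 → [2, 5, 6, 6, 5, 6, 4, 6, 6, 6, 5]
v[mid]=2=2: mid=1
v[mid]=5>2: swap v[1],v[7]; hi=6 → [2, 6, 6, 6, 5, 6, 4, 5, 6, 6, 5]
v[mid]=6>2: swap v[1],v[6]; hi=5 → [2, 4, 6, 6, 5, 6, 6, 5, 6, 6, 5]
v[mid]=4>2: swap v[1],v[5]; hi=4 → [2, 6, 6, 6, 5, 4, 6, 5, 6, 6, 5]
v[mid]=6>2: swap v[1],v[4]; hi=3 → [2, 5, 6, 6, 6, 4, 6, 5, 6, 6, 5]
v[mid]=5>2: swap v[1],v[3]; hi=2 → [2, 6, 6, 5, 6, 4, 6, 5, 6, 6, 5]
v[mid]=6>2: swap v[1],v[2]; hi=1 → [2, 6, 6, 5, 6, 4, 6, 5, 6, 6, 5]
v[mid]=6>2: swap v[1],v[1]; hi=0 → [2, 6, 6, 5, 6, 4, 6, 5, 6, 6, 5]
end: lo=0, hi=0; v = [2, 6, 6, 5, 6, 4, 6, 5, 6, 6, 5]

[2, 6, 6, 5, 6, 4, 6, 5, 6, 6, 5]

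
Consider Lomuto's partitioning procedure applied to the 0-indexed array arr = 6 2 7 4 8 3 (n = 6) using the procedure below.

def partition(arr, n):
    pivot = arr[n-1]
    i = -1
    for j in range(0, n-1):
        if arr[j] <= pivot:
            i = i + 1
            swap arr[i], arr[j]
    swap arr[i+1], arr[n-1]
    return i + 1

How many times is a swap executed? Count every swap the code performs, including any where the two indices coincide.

2

pivot=3, i=-1
j=0: 6>3, skip
j=1: 2≤3, i=0, swap(0,1) ⇒ 2 6 7 4 8 3
j=2: 7>3, skip
j=3: 4>3, skip
j=4: 8>3, skip
swap(1,5) ⇒ 2 3 7 4 8 6; return 1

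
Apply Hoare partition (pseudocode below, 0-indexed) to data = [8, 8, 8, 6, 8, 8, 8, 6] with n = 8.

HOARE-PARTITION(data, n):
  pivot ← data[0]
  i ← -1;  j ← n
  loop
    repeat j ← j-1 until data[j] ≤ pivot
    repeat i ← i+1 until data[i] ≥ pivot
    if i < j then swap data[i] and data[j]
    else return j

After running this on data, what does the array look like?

pivot=8
j stops at 7 (6), i stops at 0 (8); swap ⇒ [6, 8, 8, 6, 8, 8, 8, 8]
j stops at 6 (8), i stops at 1 (8); swap ⇒ [6, 8, 8, 6, 8, 8, 8, 8]
j stops at 5 (8), i stops at 2 (8); swap ⇒ [6, 8, 8, 6, 8, 8, 8, 8]
j stops at 4, i stops at 4; i≥j ⇒ return 4. data=[6, 8, 8, 6, 8, 8, 8, 8]

[6, 8, 8, 6, 8, 8, 8, 8]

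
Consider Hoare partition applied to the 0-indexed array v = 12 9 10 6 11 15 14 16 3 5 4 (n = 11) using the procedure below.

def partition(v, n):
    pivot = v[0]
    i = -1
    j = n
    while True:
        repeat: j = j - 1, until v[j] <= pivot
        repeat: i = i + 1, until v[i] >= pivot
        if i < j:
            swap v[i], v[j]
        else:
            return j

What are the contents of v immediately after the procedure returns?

4 9 10 6 11 5 3 16 14 15 12

pivot = v[0] = 12; i = -1, j = 11
j→10 (v[10]=4≤12), i→0 (v[0]=12≥12); i<j, swap → 4 9 10 6 11 15 14 16 3 5 12
j→9 (v[9]=5≤12), i→5 (v[5]=15≥12); i<j, swap → 4 9 10 6 11 5 14 16 3 15 12
j→8 (v[8]=3≤12), i→6 (v[6]=14≥12); i<j, swap → 4 9 10 6 11 5 3 16 14 15 12
j→6, i→7; i≥j, return j=6. v = 4 9 10 6 11 5 3 16 14 15 12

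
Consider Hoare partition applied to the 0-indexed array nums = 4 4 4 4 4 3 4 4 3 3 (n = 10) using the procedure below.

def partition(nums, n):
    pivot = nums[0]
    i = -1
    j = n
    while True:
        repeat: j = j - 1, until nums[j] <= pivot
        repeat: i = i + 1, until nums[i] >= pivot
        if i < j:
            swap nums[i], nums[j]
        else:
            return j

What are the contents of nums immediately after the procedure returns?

pivot = nums[0] = 4; i = -1, j = 10
j→9 (nums[9]=3≤4), i→0 (nums[0]=4≥4); i<j, swap → 3 4 4 4 4 3 4 4 3 4
j→8 (nums[8]=3≤4), i→1 (nums[1]=4≥4); i<j, swap → 3 3 4 4 4 3 4 4 4 4
j→7 (nums[7]=4≤4), i→2 (nums[2]=4≥4); i<j, swap → 3 3 4 4 4 3 4 4 4 4
j→6 (nums[6]=4≤4), i→3 (nums[3]=4≥4); i<j, swap → 3 3 4 4 4 3 4 4 4 4
j→5 (nums[5]=3≤4), i→4 (nums[4]=4≥4); i<j, swap → 3 3 4 4 3 4 4 4 4 4
j→4, i→5; i≥j, return j=4. nums = 3 3 4 4 3 4 4 4 4 4

3 3 4 4 3 4 4 4 4 4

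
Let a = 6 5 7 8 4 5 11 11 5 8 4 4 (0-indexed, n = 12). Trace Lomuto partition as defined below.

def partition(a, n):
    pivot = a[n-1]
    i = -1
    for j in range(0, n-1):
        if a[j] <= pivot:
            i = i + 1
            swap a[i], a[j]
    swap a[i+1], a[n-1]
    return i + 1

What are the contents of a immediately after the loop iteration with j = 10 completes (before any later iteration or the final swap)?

4 4 7 8 6 5 11 11 5 8 5 4

pivot = a[11] = 4; i = -1
j=0: a[0]=6 > 4 → no swap
j=1: a[1]=5 > 4 → no swap
j=2: a[2]=7 > 4 → no swap
j=3: a[3]=8 > 4 → no swap
j=4: a[4]=4 ≤ 4 → i=0, swap a[0],a[4] → 4 5 7 8 6 5 11 11 5 8 4 4
j=5: a[5]=5 > 4 → no swap
j=6: a[6]=11 > 4 → no swap
j=7: a[7]=11 > 4 → no swap
j=8: a[8]=5 > 4 → no swap
j=9: a[9]=8 > 4 → no swap
j=10: a[10]=4 ≤ 4 → i=1, swap a[1],a[10] → 4 4 7 8 6 5 11 11 5 8 5 4
(after j=10) a = 4 4 7 8 6 5 11 11 5 8 5 4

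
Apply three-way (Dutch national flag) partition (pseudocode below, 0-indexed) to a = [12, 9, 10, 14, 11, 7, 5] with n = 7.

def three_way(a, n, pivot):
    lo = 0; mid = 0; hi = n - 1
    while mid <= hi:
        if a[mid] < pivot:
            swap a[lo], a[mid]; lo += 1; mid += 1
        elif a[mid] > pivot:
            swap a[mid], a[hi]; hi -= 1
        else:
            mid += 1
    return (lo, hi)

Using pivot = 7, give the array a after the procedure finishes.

[5, 7, 14, 11, 10, 9, 12]

pivot = 7; lo=0, mid=0, hi=6
a[mid]=12>7: swap a[0],a[6]; hi=5 → [5, 9, 10, 14, 11, 7, 12]
a[mid]=5<7: swap a[0],a[0]; lo=1,mid=1 → [5, 9, 10, 14, 11, 7, 12]
a[mid]=9>7: swap a[1],a[5]; hi=4 → [5, 7, 10, 14, 11, 9, 12]
a[mid]=7=7: mid=2
a[mid]=10>7: swap a[2],a[4]; hi=3 → [5, 7, 11, 14, 10, 9, 12]
a[mid]=11>7: swap a[2],a[3]; hi=2 → [5, 7, 14, 11, 10, 9, 12]
a[mid]=14>7: swap a[2],a[2]; hi=1 → [5, 7, 14, 11, 10, 9, 12]
end: lo=1, hi=1; a = [5, 7, 14, 11, 10, 9, 12]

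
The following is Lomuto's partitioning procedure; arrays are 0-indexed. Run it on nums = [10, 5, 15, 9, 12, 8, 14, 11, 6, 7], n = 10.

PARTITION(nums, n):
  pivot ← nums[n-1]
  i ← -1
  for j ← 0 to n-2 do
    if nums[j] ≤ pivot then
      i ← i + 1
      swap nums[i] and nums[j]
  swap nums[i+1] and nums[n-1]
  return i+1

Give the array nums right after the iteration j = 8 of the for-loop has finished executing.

[5, 6, 15, 9, 12, 8, 14, 11, 10, 7]

pivot = nums[9] = 7; i = -1
j=0: nums[0]=10 > 7 → no swap
j=1: nums[1]=5 ≤ 7 → i=0, swap nums[0],nums[1] → [5, 10, 15, 9, 12, 8, 14, 11, 6, 7]
j=2: nums[2]=15 > 7 → no swap
j=3: nums[3]=9 > 7 → no swap
j=4: nums[4]=12 > 7 → no swap
j=5: nums[5]=8 > 7 → no swap
j=6: nums[6]=14 > 7 → no swap
j=7: nums[7]=11 > 7 → no swap
j=8: nums[8]=6 ≤ 7 → i=1, swap nums[1],nums[8] → [5, 6, 15, 9, 12, 8, 14, 11, 10, 7]
(after j=8) nums = [5, 6, 15, 9, 12, 8, 14, 11, 10, 7]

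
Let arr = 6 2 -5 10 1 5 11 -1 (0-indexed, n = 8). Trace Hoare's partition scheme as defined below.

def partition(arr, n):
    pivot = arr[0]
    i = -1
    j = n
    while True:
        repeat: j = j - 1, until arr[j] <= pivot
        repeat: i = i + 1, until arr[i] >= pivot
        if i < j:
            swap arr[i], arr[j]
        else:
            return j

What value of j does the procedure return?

pivot = arr[0] = 6; i = -1, j = 8
j→7 (arr[7]=-1≤6), i→0 (arr[0]=6≥6); i<j, swap → -1 2 -5 10 1 5 11 6
j→5 (arr[5]=5≤6), i→3 (arr[3]=10≥6); i<j, swap → -1 2 -5 5 1 10 11 6
j→4, i→5; i≥j, return j=4. arr = -1 2 -5 5 1 10 11 6

4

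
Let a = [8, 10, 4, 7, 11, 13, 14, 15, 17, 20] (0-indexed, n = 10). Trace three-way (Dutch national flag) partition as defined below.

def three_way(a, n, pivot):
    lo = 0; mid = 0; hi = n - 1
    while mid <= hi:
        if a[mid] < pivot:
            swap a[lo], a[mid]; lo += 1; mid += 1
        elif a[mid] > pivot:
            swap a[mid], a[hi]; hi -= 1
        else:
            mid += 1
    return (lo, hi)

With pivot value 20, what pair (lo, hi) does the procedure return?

(9, 9)

lo=0 mid=0 hi=9
8<20: swap(0,0), lo=1 mid=1 ⇒ [8, 10, 4, 7, 11, 13, 14, 15, 17, 20]
10<20: swap(1,1), lo=2 mid=2 ⇒ [8, 10, 4, 7, 11, 13, 14, 15, 17, 20]
4<20: swap(2,2), lo=3 mid=3 ⇒ [8, 10, 4, 7, 11, 13, 14, 15, 17, 20]
7<20: swap(3,3), lo=4 mid=4 ⇒ [8, 10, 4, 7, 11, 13, 14, 15, 17, 20]
11<20: swap(4,4), lo=5 mid=5 ⇒ [8, 10, 4, 7, 11, 13, 14, 15, 17, 20]
13<20: swap(5,5), lo=6 mid=6 ⇒ [8, 10, 4, 7, 11, 13, 14, 15, 17, 20]
14<20: swap(6,6), lo=7 mid=7 ⇒ [8, 10, 4, 7, 11, 13, 14, 15, 17, 20]
15<20: swap(7,7), lo=8 mid=8 ⇒ [8, 10, 4, 7, 11, 13, 14, 15, 17, 20]
17<20: swap(8,8), lo=9 mid=9 ⇒ [8, 10, 4, 7, 11, 13, 14, 15, 17, 20]
20=20: mid=10
done. lo=9 hi=9; a=[8, 10, 4, 7, 11, 13, 14, 15, 17, 20]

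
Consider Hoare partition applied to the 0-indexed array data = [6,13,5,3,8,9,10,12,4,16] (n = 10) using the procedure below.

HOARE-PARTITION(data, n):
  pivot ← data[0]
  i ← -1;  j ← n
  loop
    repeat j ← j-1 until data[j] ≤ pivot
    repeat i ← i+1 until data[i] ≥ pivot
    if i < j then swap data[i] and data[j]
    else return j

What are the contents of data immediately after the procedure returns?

[4,3,5,13,8,9,10,12,6,16]

pivot = data[0] = 6; i = -1, j = 10
j→8 (data[8]=4≤6), i→0 (data[0]=6≥6); i<j, swap → [4,13,5,3,8,9,10,12,6,16]
j→3 (data[3]=3≤6), i→1 (data[1]=13≥6); i<j, swap → [4,3,5,13,8,9,10,12,6,16]
j→2, i→3; i≥j, return j=2. data = [4,3,5,13,8,9,10,12,6,16]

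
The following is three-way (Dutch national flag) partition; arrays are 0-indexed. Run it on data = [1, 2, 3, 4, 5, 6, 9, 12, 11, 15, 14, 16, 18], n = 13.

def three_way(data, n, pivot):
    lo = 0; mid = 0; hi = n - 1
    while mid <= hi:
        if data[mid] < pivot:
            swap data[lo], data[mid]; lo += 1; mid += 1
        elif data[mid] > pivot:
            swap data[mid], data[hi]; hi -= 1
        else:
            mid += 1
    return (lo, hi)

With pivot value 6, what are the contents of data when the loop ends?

[1, 2, 3, 4, 5, 6, 12, 11, 15, 14, 16, 18, 9]

pivot = 6; lo=0, mid=0, hi=12
data[mid]=1<6: swap data[0],data[0]; lo=1,mid=1 → [1, 2, 3, 4, 5, 6, 9, 12, 11, 15, 14, 16, 18]
data[mid]=2<6: swap data[1],data[1]; lo=2,mid=2 → [1, 2, 3, 4, 5, 6, 9, 12, 11, 15, 14, 16, 18]
data[mid]=3<6: swap data[2],data[2]; lo=3,mid=3 → [1, 2, 3, 4, 5, 6, 9, 12, 11, 15, 14, 16, 18]
data[mid]=4<6: swap data[3],data[3]; lo=4,mid=4 → [1, 2, 3, 4, 5, 6, 9, 12, 11, 15, 14, 16, 18]
data[mid]=5<6: swap data[4],data[4]; lo=5,mid=5 → [1, 2, 3, 4, 5, 6, 9, 12, 11, 15, 14, 16, 18]
data[mid]=6=6: mid=6
data[mid]=9>6: swap data[6],data[12]; hi=11 → [1, 2, 3, 4, 5, 6, 18, 12, 11, 15, 14, 16, 9]
data[mid]=18>6: swap data[6],data[11]; hi=10 → [1, 2, 3, 4, 5, 6, 16, 12, 11, 15, 14, 18, 9]
data[mid]=16>6: swap data[6],data[10]; hi=9 → [1, 2, 3, 4, 5, 6, 14, 12, 11, 15, 16, 18, 9]
data[mid]=14>6: swap data[6],data[9]; hi=8 → [1, 2, 3, 4, 5, 6, 15, 12, 11, 14, 16, 18, 9]
data[mid]=15>6: swap data[6],data[8]; hi=7 → [1, 2, 3, 4, 5, 6, 11, 12, 15, 14, 16, 18, 9]
data[mid]=11>6: swap data[6],data[7]; hi=6 → [1, 2, 3, 4, 5, 6, 12, 11, 15, 14, 16, 18, 9]
data[mid]=12>6: swap data[6],data[6]; hi=5 → [1, 2, 3, 4, 5, 6, 12, 11, 15, 14, 16, 18, 9]
end: lo=5, hi=5; data = [1, 2, 3, 4, 5, 6, 12, 11, 15, 14, 16, 18, 9]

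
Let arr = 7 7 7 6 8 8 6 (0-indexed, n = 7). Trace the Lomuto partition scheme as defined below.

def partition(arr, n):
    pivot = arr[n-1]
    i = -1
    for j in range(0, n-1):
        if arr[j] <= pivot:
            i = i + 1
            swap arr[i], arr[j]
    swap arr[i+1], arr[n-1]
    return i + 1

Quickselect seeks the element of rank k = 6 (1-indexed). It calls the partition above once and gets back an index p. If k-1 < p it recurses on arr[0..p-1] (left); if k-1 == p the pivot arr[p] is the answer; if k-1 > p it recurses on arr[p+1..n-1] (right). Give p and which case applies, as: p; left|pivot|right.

pivot=6, i=-1
j=0: 7>6, skip
j=1: 7>6, skip
j=2: 7>6, skip
j=3: 6≤6, i=0, swap(0,3) ⇒ 6 7 7 7 8 8 6
j=4: 8>6, skip
j=5: 8>6, skip
swap(1,6) ⇒ 6 6 7 7 8 8 7; return 1
p = 1; k-1 = 5 > 1 ⇒ right

1; right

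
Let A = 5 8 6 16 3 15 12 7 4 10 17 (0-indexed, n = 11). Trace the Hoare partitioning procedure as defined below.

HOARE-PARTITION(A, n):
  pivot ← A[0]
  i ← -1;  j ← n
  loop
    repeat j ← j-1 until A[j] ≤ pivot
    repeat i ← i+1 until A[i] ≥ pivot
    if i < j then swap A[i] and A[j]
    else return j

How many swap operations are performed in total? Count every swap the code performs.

pivot = A[0] = 5; i = -1, j = 11
j→8 (A[8]=4≤5), i→0 (A[0]=5≥5); i<j, swap → 4 8 6 16 3 15 12 7 5 10 17
j→4 (A[4]=3≤5), i→1 (A[1]=8≥5); i<j, swap → 4 3 6 16 8 15 12 7 5 10 17
j→1, i→2; i≥j, return j=1. A = 4 3 6 16 8 15 12 7 5 10 17

2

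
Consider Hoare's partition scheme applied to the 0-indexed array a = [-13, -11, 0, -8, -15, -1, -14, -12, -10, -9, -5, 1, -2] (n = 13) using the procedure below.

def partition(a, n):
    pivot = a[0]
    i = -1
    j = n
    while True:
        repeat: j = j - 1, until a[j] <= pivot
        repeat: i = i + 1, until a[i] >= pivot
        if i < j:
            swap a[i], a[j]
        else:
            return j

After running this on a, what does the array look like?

[-14, -15, 0, -8, -11, -1, -13, -12, -10, -9, -5, 1, -2]

pivot=-13
j stops at 6 (-14), i stops at 0 (-13); swap ⇒ [-14, -11, 0, -8, -15, -1, -13, -12, -10, -9, -5, 1, -2]
j stops at 4 (-15), i stops at 1 (-11); swap ⇒ [-14, -15, 0, -8, -11, -1, -13, -12, -10, -9, -5, 1, -2]
j stops at 1, i stops at 2; i≥j ⇒ return 1. a=[-14, -15, 0, -8, -11, -1, -13, -12, -10, -9, -5, 1, -2]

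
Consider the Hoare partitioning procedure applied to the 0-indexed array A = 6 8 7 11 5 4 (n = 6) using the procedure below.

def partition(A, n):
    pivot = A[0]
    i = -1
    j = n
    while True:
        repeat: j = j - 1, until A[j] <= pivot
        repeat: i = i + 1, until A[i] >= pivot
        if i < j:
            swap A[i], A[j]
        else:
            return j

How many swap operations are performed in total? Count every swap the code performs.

2

pivot = A[0] = 6; i = -1, j = 6
j→5 (A[5]=4≤6), i→0 (A[0]=6≥6); i<j, swap → 4 8 7 11 5 6
j→4 (A[4]=5≤6), i→1 (A[1]=8≥6); i<j, swap → 4 5 7 11 8 6
j→1, i→2; i≥j, return j=1. A = 4 5 7 11 8 6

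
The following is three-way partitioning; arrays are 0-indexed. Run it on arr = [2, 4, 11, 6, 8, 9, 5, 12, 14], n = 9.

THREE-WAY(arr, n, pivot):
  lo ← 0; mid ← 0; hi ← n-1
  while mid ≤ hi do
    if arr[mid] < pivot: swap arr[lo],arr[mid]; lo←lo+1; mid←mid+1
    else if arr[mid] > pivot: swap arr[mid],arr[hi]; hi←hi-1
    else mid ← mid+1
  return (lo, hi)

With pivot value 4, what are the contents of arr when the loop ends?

[2, 4, 6, 8, 9, 5, 12, 14, 11]

pivot = 4; lo=0, mid=0, hi=8
arr[mid]=2<4: swap arr[0],arr[0]; lo=1,mid=1 → [2, 4, 11, 6, 8, 9, 5, 12, 14]
arr[mid]=4=4: mid=2
arr[mid]=11>4: swap arr[2],arr[8]; hi=7 → [2, 4, 14, 6, 8, 9, 5, 12, 11]
arr[mid]=14>4: swap arr[2],arr[7]; hi=6 → [2, 4, 12, 6, 8, 9, 5, 14, 11]
arr[mid]=12>4: swap arr[2],arr[6]; hi=5 → [2, 4, 5, 6, 8, 9, 12, 14, 11]
arr[mid]=5>4: swap arr[2],arr[5]; hi=4 → [2, 4, 9, 6, 8, 5, 12, 14, 11]
arr[mid]=9>4: swap arr[2],arr[4]; hi=3 → [2, 4, 8, 6, 9, 5, 12, 14, 11]
arr[mid]=8>4: swap arr[2],arr[3]; hi=2 → [2, 4, 6, 8, 9, 5, 12, 14, 11]
arr[mid]=6>4: swap arr[2],arr[2]; hi=1 → [2, 4, 6, 8, 9, 5, 12, 14, 11]
end: lo=1, hi=1; arr = [2, 4, 6, 8, 9, 5, 12, 14, 11]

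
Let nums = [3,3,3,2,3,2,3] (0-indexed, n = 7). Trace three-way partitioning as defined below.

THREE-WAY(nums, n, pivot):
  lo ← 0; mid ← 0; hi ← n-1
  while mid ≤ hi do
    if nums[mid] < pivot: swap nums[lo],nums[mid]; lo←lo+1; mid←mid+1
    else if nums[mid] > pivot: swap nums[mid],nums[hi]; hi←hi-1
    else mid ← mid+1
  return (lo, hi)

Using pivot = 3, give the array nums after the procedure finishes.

pivot = 3; lo=0, mid=0, hi=6
nums[mid]=3=3: mid=1
nums[mid]=3=3: mid=2
nums[mid]=3=3: mid=3
nums[mid]=2<3: swap nums[0],nums[3]; lo=1,mid=4 → [2,3,3,3,3,2,3]
nums[mid]=3=3: mid=5
nums[mid]=2<3: swap nums[1],nums[5]; lo=2,mid=6 → [2,2,3,3,3,3,3]
nums[mid]=3=3: mid=7
end: lo=2, hi=6; nums = [2,2,3,3,3,3,3]

[2,2,3,3,3,3,3]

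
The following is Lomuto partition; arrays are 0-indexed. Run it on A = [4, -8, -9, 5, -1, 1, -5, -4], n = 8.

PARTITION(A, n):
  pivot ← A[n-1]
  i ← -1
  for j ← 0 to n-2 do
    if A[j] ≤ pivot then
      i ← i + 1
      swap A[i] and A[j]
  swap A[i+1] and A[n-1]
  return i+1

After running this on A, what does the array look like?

[-8, -9, -5, -4, -1, 1, 4, 5]

pivot = A[7] = -4; i = -1
j=0: A[0]=4 > -4 → no swap
j=1: A[1]=-8 ≤ -4 → i=0, swap A[0],A[1] → [-8, 4, -9, 5, -1, 1, -5, -4]
j=2: A[2]=-9 ≤ -4 → i=1, swap A[1],A[2] → [-8, -9, 4, 5, -1, 1, -5, -4]
j=3: A[3]=5 > -4 → no swap
j=4: A[4]=-1 > -4 → no swap
j=5: A[5]=1 > -4 → no swap
j=6: A[6]=-5 ≤ -4 → i=2, swap A[2],A[6] → [-8, -9, -5, 5, -1, 1, 4, -4]
final swap A[3],A[7] → [-8, -9, -5, -4, -1, 1, 4, 5]; return 3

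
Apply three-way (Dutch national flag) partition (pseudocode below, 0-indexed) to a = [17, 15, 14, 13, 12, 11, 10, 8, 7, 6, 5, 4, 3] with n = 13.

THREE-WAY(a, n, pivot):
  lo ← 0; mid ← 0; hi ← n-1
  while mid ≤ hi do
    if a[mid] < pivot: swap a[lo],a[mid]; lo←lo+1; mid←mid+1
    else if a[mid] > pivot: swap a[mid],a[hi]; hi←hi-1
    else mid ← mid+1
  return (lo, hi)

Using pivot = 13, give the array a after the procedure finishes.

lo=0 mid=0 hi=12
17>13: swap(0,12), hi=11 ⇒ [3, 15, 14, 13, 12, 11, 10, 8, 7, 6, 5, 4, 17]
3<13: swap(0,0), lo=1 mid=1 ⇒ [3, 15, 14, 13, 12, 11, 10, 8, 7, 6, 5, 4, 17]
15>13: swap(1,11), hi=10 ⇒ [3, 4, 14, 13, 12, 11, 10, 8, 7, 6, 5, 15, 17]
4<13: swap(1,1), lo=2 mid=2 ⇒ [3, 4, 14, 13, 12, 11, 10, 8, 7, 6, 5, 15, 17]
14>13: swap(2,10), hi=9 ⇒ [3, 4, 5, 13, 12, 11, 10, 8, 7, 6, 14, 15, 17]
5<13: swap(2,2), lo=3 mid=3 ⇒ [3, 4, 5, 13, 12, 11, 10, 8, 7, 6, 14, 15, 17]
13=13: mid=4
12<13: swap(3,4), lo=4 mid=5 ⇒ [3, 4, 5, 12, 13, 11, 10, 8, 7, 6, 14, 15, 17]
11<13: swap(4,5), lo=5 mid=6 ⇒ [3, 4, 5, 12, 11, 13, 10, 8, 7, 6, 14, 15, 17]
10<13: swap(5,6), lo=6 mid=7 ⇒ [3, 4, 5, 12, 11, 10, 13, 8, 7, 6, 14, 15, 17]
8<13: swap(6,7), lo=7 mid=8 ⇒ [3, 4, 5, 12, 11, 10, 8, 13, 7, 6, 14, 15, 17]
7<13: swap(7,8), lo=8 mid=9 ⇒ [3, 4, 5, 12, 11, 10, 8, 7, 13, 6, 14, 15, 17]
6<13: swap(8,9), lo=9 mid=10 ⇒ [3, 4, 5, 12, 11, 10, 8, 7, 6, 13, 14, 15, 17]
done. lo=9 hi=9; a=[3, 4, 5, 12, 11, 10, 8, 7, 6, 13, 14, 15, 17]

[3, 4, 5, 12, 11, 10, 8, 7, 6, 13, 14, 15, 17]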